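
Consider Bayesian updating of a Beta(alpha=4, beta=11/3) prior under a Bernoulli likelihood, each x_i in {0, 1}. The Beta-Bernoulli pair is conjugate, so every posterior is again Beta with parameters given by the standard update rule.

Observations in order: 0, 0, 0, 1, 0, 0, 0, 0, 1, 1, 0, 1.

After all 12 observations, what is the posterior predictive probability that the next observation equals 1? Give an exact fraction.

24/59

obs 1: x=0 → posterior Beta(4, 14/3)
obs 2: x=0 → posterior Beta(4, 17/3)
obs 3: x=0 → posterior Beta(4, 20/3)
obs 4: x=1 → posterior Beta(5, 20/3)
obs 5: x=0 → posterior Beta(5, 23/3)
obs 6: x=0 → posterior Beta(5, 26/3)
obs 7: x=0 → posterior Beta(5, 29/3)
obs 8: x=0 → posterior Beta(5, 32/3)
obs 9: x=1 → posterior Beta(6, 32/3)
obs 10: x=1 → posterior Beta(7, 32/3)
obs 11: x=0 → posterior Beta(7, 35/3)
obs 12: x=1 → posterior Beta(8, 35/3)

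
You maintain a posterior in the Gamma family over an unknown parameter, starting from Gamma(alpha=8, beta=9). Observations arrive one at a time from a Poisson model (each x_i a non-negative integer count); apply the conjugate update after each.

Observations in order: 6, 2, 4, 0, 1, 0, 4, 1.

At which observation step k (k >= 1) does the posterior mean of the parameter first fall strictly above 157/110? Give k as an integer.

k = 2

obs 1: x=6 → posterior Gamma(14, 10)
obs 2: x=2 → posterior Gamma(16, 11)
obs 3: x=4 → posterior Gamma(20, 12)
obs 4: x=0 → posterior Gamma(20, 13)
obs 5: x=1 → posterior Gamma(21, 14)
obs 6: x=0 → posterior Gamma(21, 15)
obs 7: x=4 → posterior Gamma(25, 16)
obs 8: x=1 → posterior Gamma(26, 17)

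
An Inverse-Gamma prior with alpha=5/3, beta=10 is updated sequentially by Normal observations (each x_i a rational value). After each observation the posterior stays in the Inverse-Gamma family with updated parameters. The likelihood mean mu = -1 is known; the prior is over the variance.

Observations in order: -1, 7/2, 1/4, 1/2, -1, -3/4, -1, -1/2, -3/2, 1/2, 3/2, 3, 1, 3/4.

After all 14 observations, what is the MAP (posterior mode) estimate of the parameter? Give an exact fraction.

obs 1: x=-1 → posterior Inverse-Gamma(13/6, 10)
obs 2: x=7/2 → posterior Inverse-Gamma(8/3, 161/8)
obs 3: x=1/4 → posterior Inverse-Gamma(19/6, 669/32)
obs 4: x=1/2 → posterior Inverse-Gamma(11/3, 705/32)
obs 5: x=-1 → posterior Inverse-Gamma(25/6, 705/32)
obs 6: x=-3/4 → posterior Inverse-Gamma(14/3, 353/16)
obs 7: x=-1 → posterior Inverse-Gamma(31/6, 353/16)
obs 8: x=-1/2 → posterior Inverse-Gamma(17/3, 355/16)
obs 9: x=-3/2 → posterior Inverse-Gamma(37/6, 357/16)
obs 10: x=1/2 → posterior Inverse-Gamma(20/3, 375/16)
obs 11: x=3/2 → posterior Inverse-Gamma(43/6, 425/16)
obs 12: x=3 → posterior Inverse-Gamma(23/3, 553/16)
obs 13: x=1 → posterior Inverse-Gamma(49/6, 585/16)
obs 14: x=3/4 → posterior Inverse-Gamma(26/3, 1219/32)

3657/928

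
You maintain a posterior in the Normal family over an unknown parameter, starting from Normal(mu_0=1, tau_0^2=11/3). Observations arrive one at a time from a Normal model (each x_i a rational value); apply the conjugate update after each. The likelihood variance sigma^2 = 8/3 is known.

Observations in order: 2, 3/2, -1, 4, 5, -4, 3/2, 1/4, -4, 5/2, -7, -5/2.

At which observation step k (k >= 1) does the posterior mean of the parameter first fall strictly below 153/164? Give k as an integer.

k = 3

obs 1: x=2 → posterior Normal(30/19, 88/57)
obs 2: x=3/2 → posterior Normal(31/20, 44/45)
obs 3: x=-1 → posterior Normal(71/82, 88/123)
obs 4: x=4 → posterior Normal(159/104, 22/39)
obs 5: x=5 → posterior Normal(269/126, 88/189)
obs 6: x=-4 → posterior Normal(181/148, 44/111)
obs 7: x=3/2 → posterior Normal(107/85, 88/255)
obs 8: x=1/4 → posterior Normal(439/384, 11/36)
obs 9: x=-4 → posterior Normal(263/428, 88/321)
obs 10: x=5/2 → posterior Normal(373/472, 44/177)
obs 11: x=-7 → posterior Normal(65/516, 88/387)
obs 12: x=-5/2 → posterior Normal(-9/112, 22/105)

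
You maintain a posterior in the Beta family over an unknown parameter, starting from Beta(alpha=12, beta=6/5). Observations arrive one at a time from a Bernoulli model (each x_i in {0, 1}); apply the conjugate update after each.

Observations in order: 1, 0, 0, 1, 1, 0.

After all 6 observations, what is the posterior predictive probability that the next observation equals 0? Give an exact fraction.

7/32

obs 1: x=1 → posterior Beta(13, 6/5)
obs 2: x=0 → posterior Beta(13, 11/5)
obs 3: x=0 → posterior Beta(13, 16/5)
obs 4: x=1 → posterior Beta(14, 16/5)
obs 5: x=1 → posterior Beta(15, 16/5)
obs 6: x=0 → posterior Beta(15, 21/5)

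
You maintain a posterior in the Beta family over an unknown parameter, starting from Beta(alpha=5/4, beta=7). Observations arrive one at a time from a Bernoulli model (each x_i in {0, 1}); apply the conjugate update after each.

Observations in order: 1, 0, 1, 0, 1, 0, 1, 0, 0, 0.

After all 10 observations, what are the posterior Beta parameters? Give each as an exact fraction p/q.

obs 1: x=1 → posterior Beta(9/4, 7)
obs 2: x=0 → posterior Beta(9/4, 8)
obs 3: x=1 → posterior Beta(13/4, 8)
obs 4: x=0 → posterior Beta(13/4, 9)
obs 5: x=1 → posterior Beta(17/4, 9)
obs 6: x=0 → posterior Beta(17/4, 10)
obs 7: x=1 → posterior Beta(21/4, 10)
obs 8: x=0 → posterior Beta(21/4, 11)
obs 9: x=0 → posterior Beta(21/4, 12)
obs 10: x=0 → posterior Beta(21/4, 13)

alpha=21/4, beta=13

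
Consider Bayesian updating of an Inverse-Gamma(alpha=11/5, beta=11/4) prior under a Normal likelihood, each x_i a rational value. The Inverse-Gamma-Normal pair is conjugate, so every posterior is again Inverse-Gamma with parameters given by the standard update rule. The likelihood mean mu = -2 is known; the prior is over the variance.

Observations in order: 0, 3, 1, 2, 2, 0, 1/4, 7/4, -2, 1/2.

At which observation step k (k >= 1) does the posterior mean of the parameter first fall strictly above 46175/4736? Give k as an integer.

k = 5

obs 1: x=0 → posterior Inverse-Gamma(27/10, 19/4)
obs 2: x=3 → posterior Inverse-Gamma(16/5, 69/4)
obs 3: x=1 → posterior Inverse-Gamma(37/10, 87/4)
obs 4: x=2 → posterior Inverse-Gamma(21/5, 119/4)
obs 5: x=2 → posterior Inverse-Gamma(47/10, 151/4)
obs 6: x=0 → posterior Inverse-Gamma(26/5, 159/4)
obs 7: x=1/4 → posterior Inverse-Gamma(57/10, 1353/32)
obs 8: x=7/4 → posterior Inverse-Gamma(31/5, 789/16)
obs 9: x=-2 → posterior Inverse-Gamma(67/10, 789/16)
obs 10: x=1/2 → posterior Inverse-Gamma(36/5, 839/16)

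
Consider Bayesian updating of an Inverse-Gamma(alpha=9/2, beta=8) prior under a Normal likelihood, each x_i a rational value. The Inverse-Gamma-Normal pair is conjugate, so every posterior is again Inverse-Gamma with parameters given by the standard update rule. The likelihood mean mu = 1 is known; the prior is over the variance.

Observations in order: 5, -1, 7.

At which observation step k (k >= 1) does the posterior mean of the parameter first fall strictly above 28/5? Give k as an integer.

obs 1: x=5 → posterior Inverse-Gamma(5, 16)
obs 2: x=-1 → posterior Inverse-Gamma(11/2, 18)
obs 3: x=7 → posterior Inverse-Gamma(6, 36)

k = 3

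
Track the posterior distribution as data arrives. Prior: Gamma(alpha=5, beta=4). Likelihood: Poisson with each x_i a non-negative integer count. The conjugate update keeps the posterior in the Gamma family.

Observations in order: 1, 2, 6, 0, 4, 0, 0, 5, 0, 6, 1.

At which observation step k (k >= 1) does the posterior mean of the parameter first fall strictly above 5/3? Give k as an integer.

k = 3

obs 1: x=1 → posterior Gamma(6, 5)
obs 2: x=2 → posterior Gamma(8, 6)
obs 3: x=6 → posterior Gamma(14, 7)
obs 4: x=0 → posterior Gamma(14, 8)
obs 5: x=4 → posterior Gamma(18, 9)
obs 6: x=0 → posterior Gamma(18, 10)
obs 7: x=0 → posterior Gamma(18, 11)
obs 8: x=5 → posterior Gamma(23, 12)
obs 9: x=0 → posterior Gamma(23, 13)
obs 10: x=6 → posterior Gamma(29, 14)
obs 11: x=1 → posterior Gamma(30, 15)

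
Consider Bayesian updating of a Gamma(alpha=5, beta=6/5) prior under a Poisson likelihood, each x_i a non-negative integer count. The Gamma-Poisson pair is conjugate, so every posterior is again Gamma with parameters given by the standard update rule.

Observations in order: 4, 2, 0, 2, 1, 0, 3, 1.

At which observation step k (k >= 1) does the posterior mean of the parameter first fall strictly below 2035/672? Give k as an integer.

k = 3

obs 1: x=4 → posterior Gamma(9, 11/5)
obs 2: x=2 → posterior Gamma(11, 16/5)
obs 3: x=0 → posterior Gamma(11, 21/5)
obs 4: x=2 → posterior Gamma(13, 26/5)
obs 5: x=1 → posterior Gamma(14, 31/5)
obs 6: x=0 → posterior Gamma(14, 36/5)
obs 7: x=3 → posterior Gamma(17, 41/5)
obs 8: x=1 → posterior Gamma(18, 46/5)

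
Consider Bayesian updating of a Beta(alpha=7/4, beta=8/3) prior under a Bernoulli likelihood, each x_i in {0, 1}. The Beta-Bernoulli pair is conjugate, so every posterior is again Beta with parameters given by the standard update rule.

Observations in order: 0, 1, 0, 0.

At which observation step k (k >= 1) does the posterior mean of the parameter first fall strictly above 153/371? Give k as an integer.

k = 2

obs 1: x=0 → posterior Beta(7/4, 11/3)
obs 2: x=1 → posterior Beta(11/4, 11/3)
obs 3: x=0 → posterior Beta(11/4, 14/3)
obs 4: x=0 → posterior Beta(11/4, 17/3)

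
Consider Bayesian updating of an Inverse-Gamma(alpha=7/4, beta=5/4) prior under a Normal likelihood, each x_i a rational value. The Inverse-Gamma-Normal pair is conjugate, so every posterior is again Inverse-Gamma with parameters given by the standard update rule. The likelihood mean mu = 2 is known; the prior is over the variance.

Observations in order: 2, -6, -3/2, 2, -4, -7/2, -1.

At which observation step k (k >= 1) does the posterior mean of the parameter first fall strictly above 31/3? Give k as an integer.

k = 2

obs 1: x=2 → posterior Inverse-Gamma(9/4, 5/4)
obs 2: x=-6 → posterior Inverse-Gamma(11/4, 133/4)
obs 3: x=-3/2 → posterior Inverse-Gamma(13/4, 315/8)
obs 4: x=2 → posterior Inverse-Gamma(15/4, 315/8)
obs 5: x=-4 → posterior Inverse-Gamma(17/4, 459/8)
obs 6: x=-7/2 → posterior Inverse-Gamma(19/4, 145/2)
obs 7: x=-1 → posterior Inverse-Gamma(21/4, 77)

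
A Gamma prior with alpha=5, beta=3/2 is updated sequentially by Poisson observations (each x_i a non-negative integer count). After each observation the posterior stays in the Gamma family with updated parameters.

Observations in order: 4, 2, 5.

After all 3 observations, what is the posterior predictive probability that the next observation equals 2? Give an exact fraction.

1008042982735401504/5559917313492231481

obs 1: x=4 → posterior Gamma(9, 5/2)
obs 2: x=2 → posterior Gamma(11, 7/2)
obs 3: x=5 → posterior Gamma(16, 9/2)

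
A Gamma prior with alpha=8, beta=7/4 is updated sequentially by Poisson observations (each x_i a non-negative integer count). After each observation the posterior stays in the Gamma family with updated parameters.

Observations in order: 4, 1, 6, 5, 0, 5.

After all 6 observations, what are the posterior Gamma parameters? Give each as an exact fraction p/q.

obs 1: x=4 → posterior Gamma(12, 11/4)
obs 2: x=1 → posterior Gamma(13, 15/4)
obs 3: x=6 → posterior Gamma(19, 19/4)
obs 4: x=5 → posterior Gamma(24, 23/4)
obs 5: x=0 → posterior Gamma(24, 27/4)
obs 6: x=5 → posterior Gamma(29, 31/4)

alpha=29, beta=31/4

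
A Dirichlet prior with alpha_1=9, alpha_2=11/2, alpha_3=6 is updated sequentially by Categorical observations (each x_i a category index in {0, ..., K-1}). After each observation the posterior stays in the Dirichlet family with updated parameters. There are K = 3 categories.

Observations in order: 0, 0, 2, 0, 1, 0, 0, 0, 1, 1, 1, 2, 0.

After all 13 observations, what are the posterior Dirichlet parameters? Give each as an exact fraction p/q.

obs 1: x=0 → posterior Dirichlet(10, 11/2, 6)
obs 2: x=0 → posterior Dirichlet(11, 11/2, 6)
obs 3: x=2 → posterior Dirichlet(11, 11/2, 7)
obs 4: x=0 → posterior Dirichlet(12, 11/2, 7)
obs 5: x=1 → posterior Dirichlet(12, 13/2, 7)
obs 6: x=0 → posterior Dirichlet(13, 13/2, 7)
obs 7: x=0 → posterior Dirichlet(14, 13/2, 7)
obs 8: x=0 → posterior Dirichlet(15, 13/2, 7)
obs 9: x=1 → posterior Dirichlet(15, 15/2, 7)
obs 10: x=1 → posterior Dirichlet(15, 17/2, 7)
obs 11: x=1 → posterior Dirichlet(15, 19/2, 7)
obs 12: x=2 → posterior Dirichlet(15, 19/2, 8)
obs 13: x=0 → posterior Dirichlet(16, 19/2, 8)

alpha_1=16, alpha_2=19/2, alpha_3=8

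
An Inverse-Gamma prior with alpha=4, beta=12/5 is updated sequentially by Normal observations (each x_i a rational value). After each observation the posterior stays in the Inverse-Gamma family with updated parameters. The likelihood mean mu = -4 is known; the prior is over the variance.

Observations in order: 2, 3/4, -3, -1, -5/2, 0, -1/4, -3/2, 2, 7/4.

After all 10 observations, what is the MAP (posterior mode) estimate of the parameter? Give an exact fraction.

14479/1600

obs 1: x=2 → posterior Inverse-Gamma(9/2, 102/5)
obs 2: x=3/4 → posterior Inverse-Gamma(5, 5069/160)
obs 3: x=-3 → posterior Inverse-Gamma(11/2, 5149/160)
obs 4: x=-1 → posterior Inverse-Gamma(6, 5869/160)
obs 5: x=-5/2 → posterior Inverse-Gamma(13/2, 6049/160)
obs 6: x=0 → posterior Inverse-Gamma(7, 7329/160)
obs 7: x=-1/4 → posterior Inverse-Gamma(15/2, 4227/80)
obs 8: x=-3/2 → posterior Inverse-Gamma(8, 4477/80)
obs 9: x=2 → posterior Inverse-Gamma(17/2, 5917/80)
obs 10: x=7/4 → posterior Inverse-Gamma(9, 14479/160)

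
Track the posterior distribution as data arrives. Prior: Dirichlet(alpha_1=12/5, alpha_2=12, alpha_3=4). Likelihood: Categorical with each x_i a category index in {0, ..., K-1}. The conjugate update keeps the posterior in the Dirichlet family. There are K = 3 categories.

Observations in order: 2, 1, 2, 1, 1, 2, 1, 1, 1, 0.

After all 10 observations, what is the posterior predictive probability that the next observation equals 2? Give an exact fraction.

obs 1: x=2 → posterior Dirichlet(12/5, 12, 5)
obs 2: x=1 → posterior Dirichlet(12/5, 13, 5)
obs 3: x=2 → posterior Dirichlet(12/5, 13, 6)
obs 4: x=1 → posterior Dirichlet(12/5, 14, 6)
obs 5: x=1 → posterior Dirichlet(12/5, 15, 6)
obs 6: x=2 → posterior Dirichlet(12/5, 15, 7)
obs 7: x=1 → posterior Dirichlet(12/5, 16, 7)
obs 8: x=1 → posterior Dirichlet(12/5, 17, 7)
obs 9: x=1 → posterior Dirichlet(12/5, 18, 7)
obs 10: x=0 → posterior Dirichlet(17/5, 18, 7)

35/142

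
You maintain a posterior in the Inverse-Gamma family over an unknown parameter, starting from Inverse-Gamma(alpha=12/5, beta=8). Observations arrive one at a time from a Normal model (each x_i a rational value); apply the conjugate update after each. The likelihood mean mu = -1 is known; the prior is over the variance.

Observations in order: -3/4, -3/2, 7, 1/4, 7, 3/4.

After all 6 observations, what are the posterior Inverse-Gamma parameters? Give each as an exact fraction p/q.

alpha=27/5, beta=2383/32

obs 1: x=-3/4 → posterior Inverse-Gamma(29/10, 257/32)
obs 2: x=-3/2 → posterior Inverse-Gamma(17/5, 261/32)
obs 3: x=7 → posterior Inverse-Gamma(39/10, 1285/32)
obs 4: x=1/4 → posterior Inverse-Gamma(22/5, 655/16)
obs 5: x=7 → posterior Inverse-Gamma(49/10, 1167/16)
obs 6: x=3/4 → posterior Inverse-Gamma(27/5, 2383/32)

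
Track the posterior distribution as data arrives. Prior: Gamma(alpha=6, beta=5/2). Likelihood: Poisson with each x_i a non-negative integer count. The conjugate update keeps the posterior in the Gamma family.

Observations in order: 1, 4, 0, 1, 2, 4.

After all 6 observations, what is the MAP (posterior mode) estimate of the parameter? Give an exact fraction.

2

obs 1: x=1 → posterior Gamma(7, 7/2)
obs 2: x=4 → posterior Gamma(11, 9/2)
obs 3: x=0 → posterior Gamma(11, 11/2)
obs 4: x=1 → posterior Gamma(12, 13/2)
obs 5: x=2 → posterior Gamma(14, 15/2)
obs 6: x=4 → posterior Gamma(18, 17/2)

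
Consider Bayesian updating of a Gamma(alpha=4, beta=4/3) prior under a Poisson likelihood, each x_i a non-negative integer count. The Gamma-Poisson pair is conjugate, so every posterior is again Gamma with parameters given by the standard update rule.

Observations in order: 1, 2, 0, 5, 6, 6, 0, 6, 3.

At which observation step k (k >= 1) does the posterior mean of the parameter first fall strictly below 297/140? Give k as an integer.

obs 1: x=1 → posterior Gamma(5, 7/3)
obs 2: x=2 → posterior Gamma(7, 10/3)
obs 3: x=0 → posterior Gamma(7, 13/3)
obs 4: x=5 → posterior Gamma(12, 16/3)
obs 5: x=6 → posterior Gamma(18, 19/3)
obs 6: x=6 → posterior Gamma(24, 22/3)
obs 7: x=0 → posterior Gamma(24, 25/3)
obs 8: x=6 → posterior Gamma(30, 28/3)
obs 9: x=3 → posterior Gamma(33, 31/3)

k = 2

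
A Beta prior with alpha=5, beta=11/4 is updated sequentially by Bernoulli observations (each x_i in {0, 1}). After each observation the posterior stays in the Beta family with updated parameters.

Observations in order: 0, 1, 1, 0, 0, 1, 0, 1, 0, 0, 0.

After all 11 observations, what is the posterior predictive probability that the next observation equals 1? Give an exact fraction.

obs 1: x=0 → posterior Beta(5, 15/4)
obs 2: x=1 → posterior Beta(6, 15/4)
obs 3: x=1 → posterior Beta(7, 15/4)
obs 4: x=0 → posterior Beta(7, 19/4)
obs 5: x=0 → posterior Beta(7, 23/4)
obs 6: x=1 → posterior Beta(8, 23/4)
obs 7: x=0 → posterior Beta(8, 27/4)
obs 8: x=1 → posterior Beta(9, 27/4)
obs 9: x=0 → posterior Beta(9, 31/4)
obs 10: x=0 → posterior Beta(9, 35/4)
obs 11: x=0 → posterior Beta(9, 39/4)

12/25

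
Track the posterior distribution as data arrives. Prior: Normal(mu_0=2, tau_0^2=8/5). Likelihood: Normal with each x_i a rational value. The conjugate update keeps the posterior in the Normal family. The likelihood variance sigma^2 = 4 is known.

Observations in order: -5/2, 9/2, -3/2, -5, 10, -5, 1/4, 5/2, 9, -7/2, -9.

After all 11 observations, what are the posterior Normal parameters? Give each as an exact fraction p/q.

obs 1: x=-5/2 → posterior Normal(5/7, 8/7)
obs 2: x=9/2 → posterior Normal(14/9, 8/9)
obs 3: x=-3/2 → posterior Normal(1, 8/11)
obs 4: x=-5 → posterior Normal(1/13, 8/13)
obs 5: x=10 → posterior Normal(7/5, 8/15)
obs 6: x=-5 → posterior Normal(11/17, 8/17)
obs 7: x=1/4 → posterior Normal(23/38, 8/19)
obs 8: x=5/2 → posterior Normal(11/14, 8/21)
obs 9: x=9 → posterior Normal(3/2, 8/23)
obs 10: x=-7/2 → posterior Normal(11/10, 8/25)
obs 11: x=-9 → posterior Normal(19/54, 8/27)

mu_0=19/54, tau_0^2=8/27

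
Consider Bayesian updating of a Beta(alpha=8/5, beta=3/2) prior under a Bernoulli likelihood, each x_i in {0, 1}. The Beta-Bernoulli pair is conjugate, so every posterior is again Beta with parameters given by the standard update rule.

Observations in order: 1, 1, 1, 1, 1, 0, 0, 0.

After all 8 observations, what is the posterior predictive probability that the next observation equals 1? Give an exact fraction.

22/37

obs 1: x=1 → posterior Beta(13/5, 3/2)
obs 2: x=1 → posterior Beta(18/5, 3/2)
obs 3: x=1 → posterior Beta(23/5, 3/2)
obs 4: x=1 → posterior Beta(28/5, 3/2)
obs 5: x=1 → posterior Beta(33/5, 3/2)
obs 6: x=0 → posterior Beta(33/5, 5/2)
obs 7: x=0 → posterior Beta(33/5, 7/2)
obs 8: x=0 → posterior Beta(33/5, 9/2)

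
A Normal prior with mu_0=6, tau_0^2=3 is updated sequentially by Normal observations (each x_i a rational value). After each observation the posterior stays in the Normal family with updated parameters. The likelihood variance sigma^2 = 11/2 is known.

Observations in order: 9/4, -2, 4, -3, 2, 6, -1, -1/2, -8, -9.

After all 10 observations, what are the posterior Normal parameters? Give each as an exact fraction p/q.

obs 1: x=9/4 → posterior Normal(159/34, 33/17)
obs 2: x=-2 → posterior Normal(135/46, 33/23)
obs 3: x=4 → posterior Normal(183/58, 33/29)
obs 4: x=-3 → posterior Normal(21/10, 33/35)
obs 5: x=2 → posterior Normal(171/82, 33/41)
obs 6: x=6 → posterior Normal(243/94, 33/47)
obs 7: x=-1 → posterior Normal(231/106, 33/53)
obs 8: x=-1/2 → posterior Normal(225/118, 33/59)
obs 9: x=-8 → posterior Normal(129/130, 33/65)
obs 10: x=-9 → posterior Normal(21/142, 33/71)

mu_0=21/142, tau_0^2=33/71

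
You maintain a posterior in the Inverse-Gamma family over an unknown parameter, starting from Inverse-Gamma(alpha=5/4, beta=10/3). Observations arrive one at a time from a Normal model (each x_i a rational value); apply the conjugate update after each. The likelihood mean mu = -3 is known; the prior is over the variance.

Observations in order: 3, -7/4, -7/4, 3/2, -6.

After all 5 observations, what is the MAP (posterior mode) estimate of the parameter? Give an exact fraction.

obs 1: x=3 → posterior Inverse-Gamma(7/4, 64/3)
obs 2: x=-7/4 → posterior Inverse-Gamma(9/4, 2123/96)
obs 3: x=-7/4 → posterior Inverse-Gamma(11/4, 1099/48)
obs 4: x=3/2 → posterior Inverse-Gamma(13/4, 1585/48)
obs 5: x=-6 → posterior Inverse-Gamma(15/4, 1801/48)

1801/228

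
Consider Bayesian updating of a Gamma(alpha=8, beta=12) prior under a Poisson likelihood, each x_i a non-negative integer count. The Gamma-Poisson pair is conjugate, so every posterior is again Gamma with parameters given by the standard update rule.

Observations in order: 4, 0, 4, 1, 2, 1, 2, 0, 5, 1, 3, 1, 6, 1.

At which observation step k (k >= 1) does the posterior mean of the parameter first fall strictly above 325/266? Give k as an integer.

k = 9

obs 1: x=4 → posterior Gamma(12, 13)
obs 2: x=0 → posterior Gamma(12, 14)
obs 3: x=4 → posterior Gamma(16, 15)
obs 4: x=1 → posterior Gamma(17, 16)
obs 5: x=2 → posterior Gamma(19, 17)
obs 6: x=1 → posterior Gamma(20, 18)
obs 7: x=2 → posterior Gamma(22, 19)
obs 8: x=0 → posterior Gamma(22, 20)
obs 9: x=5 → posterior Gamma(27, 21)
obs 10: x=1 → posterior Gamma(28, 22)
obs 11: x=3 → posterior Gamma(31, 23)
obs 12: x=1 → posterior Gamma(32, 24)
obs 13: x=6 → posterior Gamma(38, 25)
obs 14: x=1 → posterior Gamma(39, 26)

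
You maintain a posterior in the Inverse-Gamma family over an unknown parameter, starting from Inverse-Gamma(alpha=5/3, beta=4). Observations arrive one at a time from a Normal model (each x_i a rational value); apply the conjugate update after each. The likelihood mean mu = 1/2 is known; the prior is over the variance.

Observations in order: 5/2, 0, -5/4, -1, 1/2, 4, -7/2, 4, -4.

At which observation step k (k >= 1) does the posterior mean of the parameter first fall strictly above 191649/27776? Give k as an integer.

k = 9

obs 1: x=5/2 → posterior Inverse-Gamma(13/6, 6)
obs 2: x=0 → posterior Inverse-Gamma(8/3, 49/8)
obs 3: x=-5/4 → posterior Inverse-Gamma(19/6, 245/32)
obs 4: x=-1 → posterior Inverse-Gamma(11/3, 281/32)
obs 5: x=1/2 → posterior Inverse-Gamma(25/6, 281/32)
obs 6: x=4 → posterior Inverse-Gamma(14/3, 477/32)
obs 7: x=-7/2 → posterior Inverse-Gamma(31/6, 733/32)
obs 8: x=4 → posterior Inverse-Gamma(17/3, 929/32)
obs 9: x=-4 → posterior Inverse-Gamma(37/6, 1253/32)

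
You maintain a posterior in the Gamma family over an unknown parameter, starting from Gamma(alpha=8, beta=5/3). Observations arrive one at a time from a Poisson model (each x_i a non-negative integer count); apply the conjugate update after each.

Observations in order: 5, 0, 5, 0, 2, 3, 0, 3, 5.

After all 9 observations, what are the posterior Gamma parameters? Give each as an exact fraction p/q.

alpha=31, beta=32/3

obs 1: x=5 → posterior Gamma(13, 8/3)
obs 2: x=0 → posterior Gamma(13, 11/3)
obs 3: x=5 → posterior Gamma(18, 14/3)
obs 4: x=0 → posterior Gamma(18, 17/3)
obs 5: x=2 → posterior Gamma(20, 20/3)
obs 6: x=3 → posterior Gamma(23, 23/3)
obs 7: x=0 → posterior Gamma(23, 26/3)
obs 8: x=3 → posterior Gamma(26, 29/3)
obs 9: x=5 → posterior Gamma(31, 32/3)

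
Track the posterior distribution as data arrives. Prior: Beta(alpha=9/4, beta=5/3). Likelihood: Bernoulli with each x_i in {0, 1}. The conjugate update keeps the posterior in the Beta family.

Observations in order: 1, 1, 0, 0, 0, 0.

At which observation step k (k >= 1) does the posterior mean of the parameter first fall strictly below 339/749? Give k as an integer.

obs 1: x=1 → posterior Beta(13/4, 5/3)
obs 2: x=1 → posterior Beta(17/4, 5/3)
obs 3: x=0 → posterior Beta(17/4, 8/3)
obs 4: x=0 → posterior Beta(17/4, 11/3)
obs 5: x=0 → posterior Beta(17/4, 14/3)
obs 6: x=0 → posterior Beta(17/4, 17/3)

k = 6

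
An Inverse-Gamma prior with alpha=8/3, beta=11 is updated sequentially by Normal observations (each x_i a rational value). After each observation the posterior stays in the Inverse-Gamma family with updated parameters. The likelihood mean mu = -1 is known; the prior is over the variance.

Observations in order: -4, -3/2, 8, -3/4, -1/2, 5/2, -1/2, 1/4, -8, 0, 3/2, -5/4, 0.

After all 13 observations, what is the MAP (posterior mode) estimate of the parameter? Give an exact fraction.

obs 1: x=-4 → posterior Inverse-Gamma(19/6, 31/2)
obs 2: x=-3/2 → posterior Inverse-Gamma(11/3, 125/8)
obs 3: x=8 → posterior Inverse-Gamma(25/6, 449/8)
obs 4: x=-3/4 → posterior Inverse-Gamma(14/3, 1797/32)
obs 5: x=-1/2 → posterior Inverse-Gamma(31/6, 1801/32)
obs 6: x=5/2 → posterior Inverse-Gamma(17/3, 1997/32)
obs 7: x=-1/2 → posterior Inverse-Gamma(37/6, 2001/32)
obs 8: x=1/4 → posterior Inverse-Gamma(20/3, 1013/16)
obs 9: x=-8 → posterior Inverse-Gamma(43/6, 1405/16)
obs 10: x=0 → posterior Inverse-Gamma(23/3, 1413/16)
obs 11: x=3/2 → posterior Inverse-Gamma(49/6, 1463/16)
obs 12: x=-5/4 → posterior Inverse-Gamma(26/3, 2927/32)
obs 13: x=0 → posterior Inverse-Gamma(55/6, 2943/32)

8829/976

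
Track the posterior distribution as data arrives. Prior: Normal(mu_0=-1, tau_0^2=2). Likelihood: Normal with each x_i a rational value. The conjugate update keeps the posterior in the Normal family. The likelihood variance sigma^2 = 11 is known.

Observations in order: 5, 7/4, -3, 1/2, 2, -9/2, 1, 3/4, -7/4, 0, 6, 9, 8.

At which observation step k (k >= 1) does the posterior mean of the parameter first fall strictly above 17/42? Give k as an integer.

obs 1: x=5 → posterior Normal(-1/13, 22/13)
obs 2: x=7/4 → posterior Normal(1/6, 22/15)
obs 3: x=-3 → posterior Normal(-7/34, 22/17)
obs 4: x=1/2 → posterior Normal(-5/38, 22/19)
obs 5: x=2 → posterior Normal(1/14, 22/21)
obs 6: x=-9/2 → posterior Normal(-15/46, 22/23)
obs 7: x=1 → posterior Normal(-11/50, 22/25)
obs 8: x=3/4 → posterior Normal(-4/27, 22/27)
obs 9: x=-7/4 → posterior Normal(-15/58, 22/29)
obs 10: x=0 → posterior Normal(-15/62, 22/31)
obs 11: x=6 → posterior Normal(3/22, 2/3)
obs 12: x=9 → posterior Normal(9/14, 22/35)
obs 13: x=8 → posterior Normal(77/74, 22/37)

k = 12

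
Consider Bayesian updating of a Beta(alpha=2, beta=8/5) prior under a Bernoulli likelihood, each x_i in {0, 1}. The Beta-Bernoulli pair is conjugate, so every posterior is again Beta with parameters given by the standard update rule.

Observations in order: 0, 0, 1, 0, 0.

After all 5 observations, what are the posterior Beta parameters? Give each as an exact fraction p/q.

obs 1: x=0 → posterior Beta(2, 13/5)
obs 2: x=0 → posterior Beta(2, 18/5)
obs 3: x=1 → posterior Beta(3, 18/5)
obs 4: x=0 → posterior Beta(3, 23/5)
obs 5: x=0 → posterior Beta(3, 28/5)

alpha=3, beta=28/5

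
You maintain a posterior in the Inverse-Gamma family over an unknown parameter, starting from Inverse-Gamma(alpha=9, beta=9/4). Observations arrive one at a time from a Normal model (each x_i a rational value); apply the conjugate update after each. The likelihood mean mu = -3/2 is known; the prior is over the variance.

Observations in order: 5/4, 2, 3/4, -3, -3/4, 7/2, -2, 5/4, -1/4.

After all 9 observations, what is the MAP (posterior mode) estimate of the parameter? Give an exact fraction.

1065/464

obs 1: x=5/4 → posterior Inverse-Gamma(19/2, 193/32)
obs 2: x=2 → posterior Inverse-Gamma(10, 389/32)
obs 3: x=3/4 → posterior Inverse-Gamma(21/2, 235/16)
obs 4: x=-3 → posterior Inverse-Gamma(11, 253/16)
obs 5: x=-3/4 → posterior Inverse-Gamma(23/2, 515/32)
obs 6: x=7/2 → posterior Inverse-Gamma(12, 915/32)
obs 7: x=-2 → posterior Inverse-Gamma(25/2, 919/32)
obs 8: x=5/4 → posterior Inverse-Gamma(13, 65/2)
obs 9: x=-1/4 → posterior Inverse-Gamma(27/2, 1065/32)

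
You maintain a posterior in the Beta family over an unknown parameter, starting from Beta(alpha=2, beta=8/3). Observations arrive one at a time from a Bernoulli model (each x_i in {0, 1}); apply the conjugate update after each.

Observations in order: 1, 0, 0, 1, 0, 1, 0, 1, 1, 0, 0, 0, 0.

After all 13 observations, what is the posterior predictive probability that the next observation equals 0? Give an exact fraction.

obs 1: x=1 → posterior Beta(3, 8/3)
obs 2: x=0 → posterior Beta(3, 11/3)
obs 3: x=0 → posterior Beta(3, 14/3)
obs 4: x=1 → posterior Beta(4, 14/3)
obs 5: x=0 → posterior Beta(4, 17/3)
obs 6: x=1 → posterior Beta(5, 17/3)
obs 7: x=0 → posterior Beta(5, 20/3)
obs 8: x=1 → posterior Beta(6, 20/3)
obs 9: x=1 → posterior Beta(7, 20/3)
obs 10: x=0 → posterior Beta(7, 23/3)
obs 11: x=0 → posterior Beta(7, 26/3)
obs 12: x=0 → posterior Beta(7, 29/3)
obs 13: x=0 → posterior Beta(7, 32/3)

32/53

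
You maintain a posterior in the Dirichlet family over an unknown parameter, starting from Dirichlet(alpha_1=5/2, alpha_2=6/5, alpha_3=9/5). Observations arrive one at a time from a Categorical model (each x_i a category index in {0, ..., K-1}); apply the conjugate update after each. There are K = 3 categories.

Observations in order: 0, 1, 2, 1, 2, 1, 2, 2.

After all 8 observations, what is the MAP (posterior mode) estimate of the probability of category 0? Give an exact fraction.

5/21

obs 1: x=0 → posterior Dirichlet(7/2, 6/5, 9/5)
obs 2: x=1 → posterior Dirichlet(7/2, 11/5, 9/5)
obs 3: x=2 → posterior Dirichlet(7/2, 11/5, 14/5)
obs 4: x=1 → posterior Dirichlet(7/2, 16/5, 14/5)
obs 5: x=2 → posterior Dirichlet(7/2, 16/5, 19/5)
obs 6: x=1 → posterior Dirichlet(7/2, 21/5, 19/5)
obs 7: x=2 → posterior Dirichlet(7/2, 21/5, 24/5)
obs 8: x=2 → posterior Dirichlet(7/2, 21/5, 29/5)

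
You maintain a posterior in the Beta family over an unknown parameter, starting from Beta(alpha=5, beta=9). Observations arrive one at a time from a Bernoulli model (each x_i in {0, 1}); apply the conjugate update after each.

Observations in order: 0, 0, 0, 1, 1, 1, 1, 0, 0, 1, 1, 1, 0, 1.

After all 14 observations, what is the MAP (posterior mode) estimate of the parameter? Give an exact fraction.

obs 1: x=0 → posterior Beta(5, 10)
obs 2: x=0 → posterior Beta(5, 11)
obs 3: x=0 → posterior Beta(5, 12)
obs 4: x=1 → posterior Beta(6, 12)
obs 5: x=1 → posterior Beta(7, 12)
obs 6: x=1 → posterior Beta(8, 12)
obs 7: x=1 → posterior Beta(9, 12)
obs 8: x=0 → posterior Beta(9, 13)
obs 9: x=0 → posterior Beta(9, 14)
obs 10: x=1 → posterior Beta(10, 14)
obs 11: x=1 → posterior Beta(11, 14)
obs 12: x=1 → posterior Beta(12, 14)
obs 13: x=0 → posterior Beta(12, 15)
obs 14: x=1 → posterior Beta(13, 15)

6/13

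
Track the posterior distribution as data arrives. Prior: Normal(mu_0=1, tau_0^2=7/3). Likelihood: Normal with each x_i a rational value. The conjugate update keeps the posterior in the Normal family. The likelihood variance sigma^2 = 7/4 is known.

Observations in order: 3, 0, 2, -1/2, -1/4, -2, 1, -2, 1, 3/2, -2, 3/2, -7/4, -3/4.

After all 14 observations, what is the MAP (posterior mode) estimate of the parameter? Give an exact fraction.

6/59

obs 1: x=3 → posterior Normal(15/7, 1)
obs 2: x=0 → posterior Normal(15/11, 7/11)
obs 3: x=2 → posterior Normal(23/15, 7/15)
obs 4: x=-1/2 → posterior Normal(21/19, 7/19)
obs 5: x=-1/4 → posterior Normal(20/23, 7/23)
obs 6: x=-2 → posterior Normal(4/9, 7/27)
obs 7: x=1 → posterior Normal(16/31, 7/31)
obs 8: x=-2 → posterior Normal(8/35, 1/5)
obs 9: x=1 → posterior Normal(4/13, 7/39)
obs 10: x=3/2 → posterior Normal(18/43, 7/43)
obs 11: x=-2 → posterior Normal(10/47, 7/47)
obs 12: x=3/2 → posterior Normal(16/51, 7/51)
obs 13: x=-7/4 → posterior Normal(9/55, 7/55)
obs 14: x=-3/4 → posterior Normal(6/59, 7/59)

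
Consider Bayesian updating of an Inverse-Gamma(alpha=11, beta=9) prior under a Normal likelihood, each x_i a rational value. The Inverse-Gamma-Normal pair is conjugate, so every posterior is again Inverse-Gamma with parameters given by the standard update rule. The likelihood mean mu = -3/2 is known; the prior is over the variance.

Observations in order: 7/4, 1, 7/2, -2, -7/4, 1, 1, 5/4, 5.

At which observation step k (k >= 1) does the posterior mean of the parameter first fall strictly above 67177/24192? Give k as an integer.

obs 1: x=7/4 → posterior Inverse-Gamma(23/2, 457/32)
obs 2: x=1 → posterior Inverse-Gamma(12, 557/32)
obs 3: x=7/2 → posterior Inverse-Gamma(25/2, 957/32)
obs 4: x=-2 → posterior Inverse-Gamma(13, 961/32)
obs 5: x=-7/4 → posterior Inverse-Gamma(27/2, 481/16)
obs 6: x=1 → posterior Inverse-Gamma(14, 531/16)
obs 7: x=1 → posterior Inverse-Gamma(29/2, 581/16)
obs 8: x=5/4 → posterior Inverse-Gamma(15, 1283/32)
obs 9: x=5 → posterior Inverse-Gamma(31/2, 1959/32)

k = 8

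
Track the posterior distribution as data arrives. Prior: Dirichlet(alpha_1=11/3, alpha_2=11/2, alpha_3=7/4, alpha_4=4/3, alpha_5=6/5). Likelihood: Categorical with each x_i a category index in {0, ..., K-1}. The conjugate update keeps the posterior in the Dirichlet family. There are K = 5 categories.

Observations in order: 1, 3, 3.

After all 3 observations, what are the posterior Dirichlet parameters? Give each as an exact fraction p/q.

alpha_1=11/3, alpha_2=13/2, alpha_3=7/4, alpha_4=10/3, alpha_5=6/5

obs 1: x=1 → posterior Dirichlet(11/3, 13/2, 7/4, 4/3, 6/5)
obs 2: x=3 → posterior Dirichlet(11/3, 13/2, 7/4, 7/3, 6/5)
obs 3: x=3 → posterior Dirichlet(11/3, 13/2, 7/4, 10/3, 6/5)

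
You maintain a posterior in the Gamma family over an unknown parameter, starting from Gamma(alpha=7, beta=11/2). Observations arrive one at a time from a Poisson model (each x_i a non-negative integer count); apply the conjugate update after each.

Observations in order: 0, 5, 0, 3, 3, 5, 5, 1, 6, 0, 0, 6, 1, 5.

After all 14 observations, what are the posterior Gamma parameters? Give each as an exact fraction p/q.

obs 1: x=0 → posterior Gamma(7, 13/2)
obs 2: x=5 → posterior Gamma(12, 15/2)
obs 3: x=0 → posterior Gamma(12, 17/2)
obs 4: x=3 → posterior Gamma(15, 19/2)
obs 5: x=3 → posterior Gamma(18, 21/2)
obs 6: x=5 → posterior Gamma(23, 23/2)
obs 7: x=5 → posterior Gamma(28, 25/2)
obs 8: x=1 → posterior Gamma(29, 27/2)
obs 9: x=6 → posterior Gamma(35, 29/2)
obs 10: x=0 → posterior Gamma(35, 31/2)
obs 11: x=0 → posterior Gamma(35, 33/2)
obs 12: x=6 → posterior Gamma(41, 35/2)
obs 13: x=1 → posterior Gamma(42, 37/2)
obs 14: x=5 → posterior Gamma(47, 39/2)

alpha=47, beta=39/2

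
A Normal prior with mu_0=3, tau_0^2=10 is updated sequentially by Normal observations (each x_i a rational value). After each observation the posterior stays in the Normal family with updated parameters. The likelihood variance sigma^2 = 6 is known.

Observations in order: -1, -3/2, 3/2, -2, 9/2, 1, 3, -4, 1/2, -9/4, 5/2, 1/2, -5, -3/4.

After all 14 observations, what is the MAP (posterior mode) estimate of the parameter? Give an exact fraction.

-6/73

obs 1: x=-1 → posterior Normal(1/2, 15/4)
obs 2: x=-3/2 → posterior Normal(-7/26, 30/13)
obs 3: x=3/2 → posterior Normal(2/9, 5/3)
obs 4: x=-2 → posterior Normal(-6/23, 30/23)
obs 5: x=9/2 → posterior Normal(33/56, 15/14)
obs 6: x=1 → posterior Normal(43/66, 10/11)
obs 7: x=3 → posterior Normal(73/76, 15/19)
obs 8: x=-4 → posterior Normal(33/86, 30/43)
obs 9: x=1/2 → posterior Normal(19/48, 5/8)
obs 10: x=-9/4 → posterior Normal(31/212, 30/53)
obs 11: x=5/2 → posterior Normal(81/232, 15/29)
obs 12: x=1/2 → posterior Normal(13/36, 10/21)
obs 13: x=-5 → posterior Normal(-9/272, 15/34)
obs 14: x=-3/4 → posterior Normal(-6/73, 30/73)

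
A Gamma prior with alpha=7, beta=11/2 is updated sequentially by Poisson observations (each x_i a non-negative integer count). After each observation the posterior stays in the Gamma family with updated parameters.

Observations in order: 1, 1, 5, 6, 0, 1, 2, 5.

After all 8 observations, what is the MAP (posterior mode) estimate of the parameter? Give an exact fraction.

2

obs 1: x=1 → posterior Gamma(8, 13/2)
obs 2: x=1 → posterior Gamma(9, 15/2)
obs 3: x=5 → posterior Gamma(14, 17/2)
obs 4: x=6 → posterior Gamma(20, 19/2)
obs 5: x=0 → posterior Gamma(20, 21/2)
obs 6: x=1 → posterior Gamma(21, 23/2)
obs 7: x=2 → posterior Gamma(23, 25/2)
obs 8: x=5 → posterior Gamma(28, 27/2)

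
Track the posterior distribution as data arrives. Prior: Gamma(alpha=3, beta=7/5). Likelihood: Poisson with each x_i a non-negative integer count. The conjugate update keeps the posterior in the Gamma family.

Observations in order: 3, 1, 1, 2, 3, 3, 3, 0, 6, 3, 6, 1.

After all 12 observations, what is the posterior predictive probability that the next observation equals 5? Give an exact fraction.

1634800769831677299692796097792128356041175349938021297995064274485121875/21830181564638394694279142229060211757987104346565951783988029013270462464

obs 1: x=3 → posterior Gamma(6, 12/5)
obs 2: x=1 → posterior Gamma(7, 17/5)
obs 3: x=1 → posterior Gamma(8, 22/5)
obs 4: x=2 → posterior Gamma(10, 27/5)
obs 5: x=3 → posterior Gamma(13, 32/5)
obs 6: x=3 → posterior Gamma(16, 37/5)
obs 7: x=3 → posterior Gamma(19, 42/5)
obs 8: x=0 → posterior Gamma(19, 47/5)
obs 9: x=6 → posterior Gamma(25, 52/5)
obs 10: x=3 → posterior Gamma(28, 57/5)
obs 11: x=6 → posterior Gamma(34, 62/5)
obs 12: x=1 → posterior Gamma(35, 67/5)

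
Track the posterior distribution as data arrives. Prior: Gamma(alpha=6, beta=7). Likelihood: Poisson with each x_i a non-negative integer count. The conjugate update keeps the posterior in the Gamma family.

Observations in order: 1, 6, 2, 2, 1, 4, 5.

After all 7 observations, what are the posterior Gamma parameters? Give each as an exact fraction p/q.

obs 1: x=1 → posterior Gamma(7, 8)
obs 2: x=6 → posterior Gamma(13, 9)
obs 3: x=2 → posterior Gamma(15, 10)
obs 4: x=2 → posterior Gamma(17, 11)
obs 5: x=1 → posterior Gamma(18, 12)
obs 6: x=4 → posterior Gamma(22, 13)
obs 7: x=5 → posterior Gamma(27, 14)

alpha=27, beta=14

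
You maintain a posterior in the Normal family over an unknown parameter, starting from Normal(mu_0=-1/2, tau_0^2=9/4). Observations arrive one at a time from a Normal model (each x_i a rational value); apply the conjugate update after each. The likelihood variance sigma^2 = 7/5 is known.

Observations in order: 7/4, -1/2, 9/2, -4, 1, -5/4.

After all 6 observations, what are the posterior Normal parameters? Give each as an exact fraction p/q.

mu_0=107/596, tau_0^2=63/298

obs 1: x=7/4 → posterior Normal(259/292, 63/73)
obs 2: x=-1/2 → posterior Normal(169/472, 63/118)
obs 3: x=9/2 → posterior Normal(979/652, 63/163)
obs 4: x=-4 → posterior Normal(259/832, 63/208)
obs 5: x=1 → posterior Normal(439/1012, 63/253)
obs 6: x=-5/4 → posterior Normal(107/596, 63/298)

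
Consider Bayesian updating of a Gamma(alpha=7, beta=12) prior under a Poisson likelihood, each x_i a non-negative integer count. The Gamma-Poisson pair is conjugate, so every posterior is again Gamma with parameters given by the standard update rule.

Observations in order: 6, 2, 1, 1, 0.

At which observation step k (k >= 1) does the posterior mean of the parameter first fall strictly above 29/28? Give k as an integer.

k = 2

obs 1: x=6 → posterior Gamma(13, 13)
obs 2: x=2 → posterior Gamma(15, 14)
obs 3: x=1 → posterior Gamma(16, 15)
obs 4: x=1 → posterior Gamma(17, 16)
obs 5: x=0 → posterior Gamma(17, 17)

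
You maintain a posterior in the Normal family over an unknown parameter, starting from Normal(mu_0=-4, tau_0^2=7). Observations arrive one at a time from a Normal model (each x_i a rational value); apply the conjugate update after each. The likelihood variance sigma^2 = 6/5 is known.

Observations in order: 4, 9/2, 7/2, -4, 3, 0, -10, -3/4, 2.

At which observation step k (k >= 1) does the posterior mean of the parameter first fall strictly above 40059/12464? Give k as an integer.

obs 1: x=4 → posterior Normal(116/41, 42/41)
obs 2: x=9/2 → posterior Normal(547/152, 21/38)
obs 3: x=7/2 → posterior Normal(132/37, 14/37)
obs 4: x=-4 → posterior Normal(128/73, 21/73)
obs 5: x=3 → posterior Normal(361/181, 42/181)
obs 6: x=0 → posterior Normal(361/216, 7/36)
obs 7: x=-10 → posterior Normal(11/251, 42/251)
obs 8: x=-3/4 → posterior Normal(-61/1144, 21/143)
obs 9: x=2 → posterior Normal(73/428, 14/107)

k = 2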